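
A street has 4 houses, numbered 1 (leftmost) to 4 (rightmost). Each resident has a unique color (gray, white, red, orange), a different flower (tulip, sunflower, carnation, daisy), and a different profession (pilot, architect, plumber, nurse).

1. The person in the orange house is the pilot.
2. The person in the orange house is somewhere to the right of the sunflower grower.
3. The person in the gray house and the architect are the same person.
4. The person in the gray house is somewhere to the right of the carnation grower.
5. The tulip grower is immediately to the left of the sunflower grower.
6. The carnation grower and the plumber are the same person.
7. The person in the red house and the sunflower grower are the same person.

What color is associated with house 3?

House 1's color must be white (nothing else left).
That leaves daisy as the flower for house 4.
The person in the orange house is narrowed to house 3 or 4; consider each.
Placing it in house 3 leads to a contradiction, so it's in house 4.
From clue 1, the pilot must be in house 4.
That leaves sunflower as the flower for house 3.
From clue 5, the tulip grower must be in house 2.
The person in the red house is in house 3 (clue 7).
So house 2 gets gray for color.
House 1 flower: only carnation fits.
From clue 3, the architect must be in house 2.
Clue 6 places the plumber in house 1.
House 3's profession must be nurse (nothing else left).
So: house 1 = white/carnation/plumber, house 2 = gray/tulip/architect, house 3 = red/sunflower/nurse, house 4 = orange/daisy/pilot.

red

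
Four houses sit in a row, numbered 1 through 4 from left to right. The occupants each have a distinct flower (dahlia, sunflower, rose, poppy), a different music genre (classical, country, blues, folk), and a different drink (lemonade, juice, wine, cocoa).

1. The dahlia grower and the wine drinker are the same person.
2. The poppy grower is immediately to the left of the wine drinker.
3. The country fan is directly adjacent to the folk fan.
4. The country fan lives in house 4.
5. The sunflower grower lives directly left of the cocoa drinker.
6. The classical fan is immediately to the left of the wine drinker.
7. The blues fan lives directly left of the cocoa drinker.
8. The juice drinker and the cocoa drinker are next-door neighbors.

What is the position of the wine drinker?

3

Clue 4 places the country fan in house 4.
Clue 3: the folk fan is in house 3.
So house 4 gets rose for flower.
House 3 flower: only dahlia fits.
Clue 1: the wine drinker is in house 3.
Clue 2: the poppy grower is in house 2.
The classical fan is in house 2 (clue 6).
So house 1 gets sunflower for flower.
That leaves blues as the music genre for house 1.
So house 2 gets cocoa for drink.
From clue 8, the juice drinker must be in house 1.
So house 4 gets lemonade for drink.
So: house 1 = sunflower/blues/juice, house 2 = poppy/classical/cocoa, house 3 = dahlia/folk/wine, house 4 = rose/country/lemonade.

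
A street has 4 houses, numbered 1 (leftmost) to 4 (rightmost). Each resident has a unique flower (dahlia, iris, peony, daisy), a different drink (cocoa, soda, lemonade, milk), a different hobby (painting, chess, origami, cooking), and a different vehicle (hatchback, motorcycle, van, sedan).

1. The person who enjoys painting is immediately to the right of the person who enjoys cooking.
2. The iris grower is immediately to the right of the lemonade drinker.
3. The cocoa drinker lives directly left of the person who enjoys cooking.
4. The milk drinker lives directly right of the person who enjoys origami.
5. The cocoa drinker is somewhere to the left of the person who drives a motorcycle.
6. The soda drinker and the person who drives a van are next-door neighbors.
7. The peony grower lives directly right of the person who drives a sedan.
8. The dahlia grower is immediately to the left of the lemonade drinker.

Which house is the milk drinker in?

The dahlia grower is narrowed to house 1 or 2; consider each.
Placing it in house 1 leads to a contradiction, so it's in house 2.
Clue 8 places the lemonade drinker in house 3.
That leaves daisy as the flower for house 1.
From clue 2, the iris grower must be in house 4.
So house 3 gets peony for flower.
From clue 7, the person who drives a sedan must be in house 2.
House 1 drink: only cocoa fits.
Clue 3 places the person who enjoys cooking in house 2.
Clue 1: the person who enjoys painting is in house 3.
House 1's hobby must be origami (nothing else left).
House 4's hobby must be chess (nothing else left).
The milk drinker is in house 2 (clue 4).
So house 4 gets soda for drink.
The person who drives a van is in house 3 (clue 6).
So house 1 gets hatchback for vehicle.
That leaves motorcycle as the vehicle for house 4.
So: house 1 = daisy/cocoa/origami/hatchback, house 2 = dahlia/milk/cooking/sedan, house 3 = peony/lemonade/painting/van, house 4 = iris/soda/chess/motorcycle.

2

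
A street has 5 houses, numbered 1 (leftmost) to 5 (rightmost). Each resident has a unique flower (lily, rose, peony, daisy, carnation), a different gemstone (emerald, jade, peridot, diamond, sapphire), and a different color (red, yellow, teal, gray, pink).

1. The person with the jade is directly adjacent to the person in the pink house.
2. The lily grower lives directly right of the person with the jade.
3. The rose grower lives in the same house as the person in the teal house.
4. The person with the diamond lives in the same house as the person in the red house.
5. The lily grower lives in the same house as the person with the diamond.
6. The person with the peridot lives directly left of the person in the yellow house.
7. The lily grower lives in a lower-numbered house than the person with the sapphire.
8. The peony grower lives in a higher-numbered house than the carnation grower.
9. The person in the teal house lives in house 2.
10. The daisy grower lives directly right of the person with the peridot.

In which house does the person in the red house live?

3

From clue 9, the person in the teal house must be in house 2.
The rose grower is in house 2 (clue 3).
House 1's flower must be carnation (nothing else left).
The only gemstone still possible for house 1 is emerald.
House 5's gemstone must be sapphire (nothing else left).
The lily grower is narrowed to house 3 or 4; consider each.
Placing it in house 4 leads to a contradiction, so it's in house 3.
The person with the jade is in house 2 (clue 2).
From clue 5, the person with the diamond must be in house 3.
House 4 gemstone: only peridot fits.
Clue 4: the person in the red house is in house 3.
From clue 6, the person in the yellow house must be in house 5.
By clue 10, the daisy grower is in house 5.
House 4's flower must be peony (nothing else left).
The only color still possible for house 1 is pink.
That leaves gray as the color for house 4.
So: house 1 = carnation/emerald/pink, house 2 = rose/jade/teal, house 3 = lily/diamond/red, house 4 = peony/peridot/gray, house 5 = daisy/sapphire/yellow.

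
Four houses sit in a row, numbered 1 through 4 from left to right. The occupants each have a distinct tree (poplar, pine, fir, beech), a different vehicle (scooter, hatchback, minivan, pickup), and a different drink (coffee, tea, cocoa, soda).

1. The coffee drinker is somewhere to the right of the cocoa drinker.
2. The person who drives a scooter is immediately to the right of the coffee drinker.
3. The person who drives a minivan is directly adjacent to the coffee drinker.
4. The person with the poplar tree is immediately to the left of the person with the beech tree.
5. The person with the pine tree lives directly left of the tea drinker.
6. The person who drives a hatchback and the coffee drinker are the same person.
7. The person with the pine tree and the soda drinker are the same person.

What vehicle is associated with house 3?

scooter

The only drink still possible for house 4 is tea.
From clue 5, the person with the pine tree must be in house 3.
The soda drinker is in house 3 (clue 7).
That leaves cocoa as the drink for house 1.
House 2 drink: only coffee fits.
Clue 2 places the person who drives a scooter in house 3.
Clue 4 places the person with the poplar tree in house 1.
The person with the beech tree is in house 2 (clue 4).
The person who drives a hatchback is in house 2 (clue 6).
House 4's tree must be fir (nothing else left).
The only vehicle still possible for house 1 is minivan.
House 4 vehicle: only pickup fits.
So: house 1 = poplar/minivan/cocoa, house 2 = beech/hatchback/coffee, house 3 = pine/scooter/soda, house 4 = fir/pickup/tea.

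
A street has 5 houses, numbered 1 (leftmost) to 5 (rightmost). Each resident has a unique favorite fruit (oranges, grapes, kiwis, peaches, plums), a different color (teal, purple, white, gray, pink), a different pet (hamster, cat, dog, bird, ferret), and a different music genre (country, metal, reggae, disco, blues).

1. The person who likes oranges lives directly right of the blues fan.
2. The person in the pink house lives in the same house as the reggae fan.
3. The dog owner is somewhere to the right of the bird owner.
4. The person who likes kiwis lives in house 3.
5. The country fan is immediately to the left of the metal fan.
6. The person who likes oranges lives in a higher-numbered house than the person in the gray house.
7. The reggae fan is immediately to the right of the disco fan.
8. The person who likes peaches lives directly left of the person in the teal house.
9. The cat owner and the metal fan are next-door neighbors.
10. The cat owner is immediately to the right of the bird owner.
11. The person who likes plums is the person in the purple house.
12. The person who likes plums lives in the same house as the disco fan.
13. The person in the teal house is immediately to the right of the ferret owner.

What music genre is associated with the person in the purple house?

disco

Clue 4 places the person who likes kiwis in house 3.
The person who likes oranges is narrowed to house 2 or 4 or 5; consider each.
Placing it in house 4 and house 5 leads to a contradiction, so it's in house 2.
By clue 1, the blues fan is in house 1.
From clue 6, the person in the gray house must be in house 1.
The only favorite fruit still possible for house 5 is grapes.
Clue 11 places the person who likes plums in house 4.
By clue 11, the person in the purple house is in house 4.
By clue 12, the disco fan is in house 4.
That leaves peaches as the favorite fruit for house 1.
The only music genre still possible for house 2 is country.
By clue 5, the metal fan is in house 3.
Clue 7 places the reggae fan in house 5.
By clue 8, the person in the teal house is in house 2.
By clue 13, the ferret owner is in house 1.
The person in the pink house is in house 5 (clue 2).
By clue 10, the cat owner is in house 4.
House 3's color must be white (nothing else left).
So house 2 gets hamster for pet.
So house 3 gets bird for pet.
The only pet still possible for house 5 is dog.
So: house 1 = peaches/gray/ferret/blues, house 2 = oranges/teal/hamster/country, house 3 = kiwis/white/bird/metal, house 4 = plums/purple/cat/disco, house 5 = grapes/pink/dog/reggae.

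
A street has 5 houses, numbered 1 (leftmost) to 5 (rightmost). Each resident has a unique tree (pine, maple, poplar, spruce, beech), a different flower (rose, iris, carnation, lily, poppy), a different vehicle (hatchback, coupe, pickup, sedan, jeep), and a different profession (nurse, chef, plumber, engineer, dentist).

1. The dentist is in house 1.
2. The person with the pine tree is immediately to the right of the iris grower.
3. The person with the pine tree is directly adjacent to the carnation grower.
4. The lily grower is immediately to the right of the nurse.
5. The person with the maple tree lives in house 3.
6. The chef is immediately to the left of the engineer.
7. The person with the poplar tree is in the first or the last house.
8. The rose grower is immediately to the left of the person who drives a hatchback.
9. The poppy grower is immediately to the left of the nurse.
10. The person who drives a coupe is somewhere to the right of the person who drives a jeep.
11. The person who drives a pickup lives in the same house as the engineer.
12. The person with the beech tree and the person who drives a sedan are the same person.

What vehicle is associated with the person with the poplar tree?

pickup

From clue 1, the dentist must be in house 1.
Clue 5: the person with the maple tree is in house 3.
The person with the poplar tree is narrowed to house 1 or 5; consider each.
Placing it in house 1 leads to a contradiction, so it's in house 5.
The person with the pine tree is narrowed to house 2 or 4; consider each.
Placing it in house 2 leads to a contradiction, so it's in house 4.
Clue 2: the iris grower is in house 3.
So house 4 gets lily for flower.
House 5's flower must be carnation (nothing else left).
Clue 4 places the nurse in house 3.
From clue 9, the poppy grower must be in house 2.
That leaves rose as the flower for house 1.
Clue 6 places the chef in house 4.
By clue 6, the engineer is in house 5.
Clue 8 places the person who drives a hatchback in house 2.
Clue 11 places the person who drives a pickup in house 5.
The only vehicle still possible for house 1 is sedan.
House 2 profession: only plumber fits.
By clue 10, the person who drives a coupe is in house 4.
By clue 10, the person who drives a jeep is in house 3.
The person with the beech tree is in house 1 (clue 12).
The only tree still possible for house 2 is spruce.
So: house 1 = beech/rose/sedan/dentist, house 2 = spruce/poppy/hatchback/plumber, house 3 = maple/iris/jeep/nurse, house 4 = pine/lily/coupe/chef, house 5 = poplar/carnation/pickup/engineer.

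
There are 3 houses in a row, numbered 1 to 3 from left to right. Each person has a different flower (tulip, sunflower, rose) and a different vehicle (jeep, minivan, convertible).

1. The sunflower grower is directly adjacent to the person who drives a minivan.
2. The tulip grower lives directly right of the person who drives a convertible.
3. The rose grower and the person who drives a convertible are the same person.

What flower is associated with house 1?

The rose grower is narrowed to house 1 or 2; consider each.
Placing it in house 2 leads to a contradiction, so it's in house 1.
From clue 3, the person who drives a convertible must be in house 1.
Clue 2 places the tulip grower in house 2.
So house 3 gets sunflower for flower.
The person who drives a minivan is in house 2 (clue 1).
The only vehicle still possible for house 3 is jeep.
So: house 1 = rose/convertible, house 2 = tulip/minivan, house 3 = sunflower/jeep.

rose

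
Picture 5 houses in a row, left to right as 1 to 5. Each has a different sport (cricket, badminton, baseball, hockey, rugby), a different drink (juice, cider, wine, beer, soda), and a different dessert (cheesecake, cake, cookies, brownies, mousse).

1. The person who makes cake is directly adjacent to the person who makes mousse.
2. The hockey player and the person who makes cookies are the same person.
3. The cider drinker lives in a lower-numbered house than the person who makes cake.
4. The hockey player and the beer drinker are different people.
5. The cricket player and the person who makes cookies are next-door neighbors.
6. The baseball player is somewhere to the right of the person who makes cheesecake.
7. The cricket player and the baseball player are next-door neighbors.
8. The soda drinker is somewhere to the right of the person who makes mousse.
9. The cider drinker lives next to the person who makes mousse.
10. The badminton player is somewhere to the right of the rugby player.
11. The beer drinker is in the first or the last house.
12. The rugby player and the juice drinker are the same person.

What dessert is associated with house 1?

The beer drinker is narrowed to house 1 or 5; consider each.
Placing it in house 1 leads to a contradiction, so it's in house 5.
House 5's dessert must be brownies (nothing else left).
The cider drinker is narrowed to house 1 or 2 or 3; consider each.
Placing it in house 1 and house 3 leads to a contradiction, so it's in house 2.
From clue 1, the person who makes cake must be in house 4.
Clue 1 places the person who makes mousse in house 3.
Clue 8: the soda drinker is in house 4.
House 5 sport: only badminton fits.
That leaves baseball as the sport for house 4.
By clue 7, the cricket player is in house 3.
House 1 sport: only rugby fits.
House 2 sport: only hockey fits.
Clue 2: the person who makes cookies is in house 2.
Clue 12 places the juice drinker in house 1.
House 3 drink: only wine fits.
House 1's dessert must be cheesecake (nothing else left).
So: house 1 = rugby/juice/cheesecake, house 2 = hockey/cider/cookies, house 3 = cricket/wine/mousse, house 4 = baseball/soda/cake, house 5 = badminton/beer/brownies.

cheesecake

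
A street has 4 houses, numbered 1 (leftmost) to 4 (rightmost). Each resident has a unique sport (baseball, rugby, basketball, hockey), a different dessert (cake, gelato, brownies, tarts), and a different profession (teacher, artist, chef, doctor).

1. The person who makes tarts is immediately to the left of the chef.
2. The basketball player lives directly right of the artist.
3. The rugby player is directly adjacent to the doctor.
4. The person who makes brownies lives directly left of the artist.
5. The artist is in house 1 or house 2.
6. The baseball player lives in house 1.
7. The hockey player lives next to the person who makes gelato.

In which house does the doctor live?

Clue 5 places the artist in house 2.
By clue 6, the baseball player is in house 1.
From clue 2, the basketball player must be in house 3.
Clue 4: the person who makes brownies is in house 1.
Clue 7: the person who makes gelato is in house 3.
So house 2 gets tarts for dessert.
House 4 dessert: only cake fits.
Clue 1: the chef is in house 3.
The only profession still possible for house 1 is doctor.
The only profession still possible for house 4 is teacher.
The rugby player is in house 2 (clue 3).
That leaves hockey as the sport for house 4.
So: house 1 = baseball/brownies/doctor, house 2 = rugby/tarts/artist, house 3 = basketball/gelato/chef, house 4 = hockey/cake/teacher.

1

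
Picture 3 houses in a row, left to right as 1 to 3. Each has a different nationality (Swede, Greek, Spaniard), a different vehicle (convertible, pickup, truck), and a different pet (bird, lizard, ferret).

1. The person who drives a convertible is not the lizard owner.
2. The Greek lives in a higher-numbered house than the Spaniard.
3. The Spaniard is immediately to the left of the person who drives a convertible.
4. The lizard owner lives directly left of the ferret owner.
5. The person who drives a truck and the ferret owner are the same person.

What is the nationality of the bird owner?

Greek

House 1 vehicle: only pickup fits.
The Greek is narrowed to house 2 or 3; consider each.
Placing it in house 2 leads to a contradiction, so it's in house 3.
The Spaniard is narrowed to house 1 or 2; consider each.
Placing it in house 1 leads to a contradiction, so it's in house 2.
The person who drives a convertible is in house 3 (clue 3).
House 1's nationality must be Swede (nothing else left).
House 2 vehicle: only truck fits.
By clue 5, the ferret owner is in house 2.
House 3's pet must be bird (nothing else left).
House 1's pet must be lizard (nothing else left).
So: house 1 = Swede/pickup/lizard, house 2 = Spaniard/truck/ferret, house 3 = Greek/convertible/bird.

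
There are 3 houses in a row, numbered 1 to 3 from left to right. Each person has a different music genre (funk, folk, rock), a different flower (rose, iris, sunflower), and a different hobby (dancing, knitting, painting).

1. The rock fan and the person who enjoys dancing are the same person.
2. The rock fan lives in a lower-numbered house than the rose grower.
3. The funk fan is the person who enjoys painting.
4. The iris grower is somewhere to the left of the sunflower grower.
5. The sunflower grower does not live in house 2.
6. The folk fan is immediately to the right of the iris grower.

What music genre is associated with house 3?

funk

From clue 5, the sunflower grower must be in house 3.
House 1 flower: only iris fits.
So house 2 gets rose for flower.
By clue 2, the rock fan is in house 1.
Clue 6: the folk fan is in house 2.
House 3's music genre must be funk (nothing else left).
From clue 1, the person who enjoys dancing must be in house 1.
By clue 3, the person who enjoys painting is in house 3.
That leaves knitting as the hobby for house 2.
So: house 1 = rock/iris/dancing, house 2 = folk/rose/knitting, house 3 = funk/sunflower/painting.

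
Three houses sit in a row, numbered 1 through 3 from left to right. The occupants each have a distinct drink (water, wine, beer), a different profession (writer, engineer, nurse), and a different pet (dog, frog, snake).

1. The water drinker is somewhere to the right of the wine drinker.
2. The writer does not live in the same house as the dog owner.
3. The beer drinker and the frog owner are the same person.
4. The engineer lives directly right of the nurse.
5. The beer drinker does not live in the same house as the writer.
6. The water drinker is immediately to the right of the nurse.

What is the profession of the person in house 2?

nurse

The water drinker is narrowed to house 2 or 3; consider each.
Placing it in house 2 leads to a contradiction, so it's in house 3.
By clue 6, the nurse is in house 2.
House 1 profession: only writer fits.
House 3's profession must be engineer (nothing else left).
From clue 5, the beer drinker must be in house 2.
That leaves wine as the drink for house 1.
Clue 3 places the frog owner in house 2.
That leaves snake as the pet for house 1.
So house 3 gets dog for pet.
So: house 1 = wine/writer/snake, house 2 = beer/nurse/frog, house 3 = water/engineer/dog.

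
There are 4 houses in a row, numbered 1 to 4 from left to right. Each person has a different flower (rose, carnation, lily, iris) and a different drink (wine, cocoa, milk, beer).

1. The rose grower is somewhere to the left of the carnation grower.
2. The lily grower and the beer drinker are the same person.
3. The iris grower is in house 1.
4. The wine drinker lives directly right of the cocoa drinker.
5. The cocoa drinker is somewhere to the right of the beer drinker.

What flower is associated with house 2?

By clue 3, the iris grower is in house 1.
The lily grower is in house 2 (clue 2).
Clue 2 places the beer drinker in house 2.
Clue 5: the cocoa drinker is in house 3.
The only flower still possible for house 4 is carnation.
That leaves milk as the drink for house 1.
The only drink still possible for house 4 is wine.
House 3's flower must be rose (nothing else left).
So: house 1 = iris/milk, house 2 = lily/beer, house 3 = rose/cocoa, house 4 = carnation/wine.

lily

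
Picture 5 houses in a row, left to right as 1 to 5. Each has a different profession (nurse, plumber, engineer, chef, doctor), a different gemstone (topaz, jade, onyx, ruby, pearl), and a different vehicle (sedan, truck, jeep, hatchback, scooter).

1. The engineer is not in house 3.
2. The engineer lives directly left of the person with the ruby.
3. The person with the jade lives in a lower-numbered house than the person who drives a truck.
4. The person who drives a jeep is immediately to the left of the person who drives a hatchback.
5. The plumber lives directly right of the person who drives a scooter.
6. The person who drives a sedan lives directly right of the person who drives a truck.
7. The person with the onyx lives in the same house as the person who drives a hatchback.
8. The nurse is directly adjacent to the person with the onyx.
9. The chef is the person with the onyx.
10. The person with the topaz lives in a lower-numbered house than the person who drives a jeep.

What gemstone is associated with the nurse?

That leaves scooter as the vehicle for house 1.
From clue 5, the plumber must be in house 2.
The engineer is narrowed to house 1 or 4; consider each.
Placing it in house 4 leads to a contradiction, so it's in house 1.
The person with the ruby is in house 2 (clue 2).
The person with the jade is narrowed to house 1 or 3; consider each.
Placing it in house 3 leads to a contradiction, so it's in house 1.
Clue 10 places the person who drives a jeep in house 4.
That leaves topaz as the gemstone for house 3.
House 2's vehicle must be truck (nothing else left).
Clue 4: the person who drives a hatchback is in house 5.
By clue 6, the person who drives a sedan is in house 3.
By clue 7, the person with the onyx is in house 5.
From clue 8, the nurse must be in house 4.
From clue 9, the chef must be in house 5.
So house 3 gets doctor for profession.
That leaves pearl as the gemstone for house 4.
So: house 1 = engineer/jade/scooter, house 2 = plumber/ruby/truck, house 3 = doctor/topaz/sedan, house 4 = nurse/pearl/jeep, house 5 = chef/onyx/hatchback.

pearl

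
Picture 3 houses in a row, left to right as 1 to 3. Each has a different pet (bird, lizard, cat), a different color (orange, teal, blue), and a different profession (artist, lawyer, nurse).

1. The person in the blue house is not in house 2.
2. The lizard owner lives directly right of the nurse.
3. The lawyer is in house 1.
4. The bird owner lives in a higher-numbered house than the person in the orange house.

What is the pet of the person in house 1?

cat

Clue 3 places the lawyer in house 1.
House 1 pet: only cat fits.
House 2 profession: only nurse fits.
So house 3 gets artist for profession.
The lizard owner is in house 3 (clue 2).
House 2 pet: only bird fits.
Clue 4: the person in the orange house is in house 1.
House 2's color must be teal (nothing else left).
House 3's color must be blue (nothing else left).
So: house 1 = cat/orange/lawyer, house 2 = bird/teal/nurse, house 3 = lizard/blue/artist.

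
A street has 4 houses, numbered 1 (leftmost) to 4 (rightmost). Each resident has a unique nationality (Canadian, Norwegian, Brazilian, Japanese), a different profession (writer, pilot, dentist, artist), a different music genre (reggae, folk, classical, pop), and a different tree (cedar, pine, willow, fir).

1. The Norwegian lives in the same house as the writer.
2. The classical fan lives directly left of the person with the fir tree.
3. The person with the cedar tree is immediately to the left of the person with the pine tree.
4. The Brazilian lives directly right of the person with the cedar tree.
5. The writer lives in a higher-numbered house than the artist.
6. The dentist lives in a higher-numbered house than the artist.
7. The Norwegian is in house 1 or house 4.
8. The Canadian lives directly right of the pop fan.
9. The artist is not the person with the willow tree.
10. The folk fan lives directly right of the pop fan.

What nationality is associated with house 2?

Canadian

The Norwegian is in house 4 (clue 1).
From clue 1, the writer must be in house 4.
The only nationality still possible for house 1 is Japanese.
The only music genre still possible for house 4 is reggae.
The Brazilian is narrowed to house 2 or 3; consider each.
Placing it in house 2 leads to a contradiction, so it's in house 3.
Clue 4 places the person with the cedar tree in house 2.
That leaves Canadian as the nationality for house 2.
House 1's tree must be willow (nothing else left).
House 3's tree must be pine (nothing else left).
House 4's tree must be fir (nothing else left).
Clue 2 places the classical fan in house 3.
Clue 8 places the pop fan in house 1.
The artist is in house 2 (clue 9).
Clue 10 places the folk fan in house 2.
That leaves pilot as the profession for house 1.
The only profession still possible for house 3 is dentist.
So: house 1 = Japanese/pilot/pop/willow, house 2 = Canadian/artist/folk/cedar, house 3 = Brazilian/dentist/classical/pine, house 4 = Norwegian/writer/reggae/fir.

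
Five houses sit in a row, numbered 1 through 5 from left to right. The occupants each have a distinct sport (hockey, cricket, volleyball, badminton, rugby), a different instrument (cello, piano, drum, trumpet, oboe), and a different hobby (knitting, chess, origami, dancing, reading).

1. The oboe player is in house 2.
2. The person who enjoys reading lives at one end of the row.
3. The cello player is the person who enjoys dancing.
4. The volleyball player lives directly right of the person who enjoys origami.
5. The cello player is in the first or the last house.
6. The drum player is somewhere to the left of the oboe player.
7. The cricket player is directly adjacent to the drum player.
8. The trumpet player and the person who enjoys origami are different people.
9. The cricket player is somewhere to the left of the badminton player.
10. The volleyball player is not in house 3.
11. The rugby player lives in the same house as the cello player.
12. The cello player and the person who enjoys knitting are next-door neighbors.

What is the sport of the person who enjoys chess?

Clue 1: the oboe player is in house 2.
The drum player is in house 1 (clue 6).
Clue 7: the cricket player is in house 2.
The person who enjoys dancing is in house 5 (clue 3).
From clue 11, the rugby player must be in house 5.
Clue 12: the person who enjoys knitting is in house 4.
House 1 sport: only hockey fits.
House 3's sport must be badminton (nothing else left).
House 4 sport: only volleyball fits.
House 5's instrument must be cello (nothing else left).
That leaves reading as the hobby for house 1.
That leaves chess as the hobby for house 2.
That leaves origami as the hobby for house 3.
By clue 8, the trumpet player is in house 4.
That leaves piano as the instrument for house 3.
So: house 1 = hockey/drum/reading, house 2 = cricket/oboe/chess, house 3 = badminton/piano/origami, house 4 = volleyball/trumpet/knitting, house 5 = rugby/cello/dancing.

cricket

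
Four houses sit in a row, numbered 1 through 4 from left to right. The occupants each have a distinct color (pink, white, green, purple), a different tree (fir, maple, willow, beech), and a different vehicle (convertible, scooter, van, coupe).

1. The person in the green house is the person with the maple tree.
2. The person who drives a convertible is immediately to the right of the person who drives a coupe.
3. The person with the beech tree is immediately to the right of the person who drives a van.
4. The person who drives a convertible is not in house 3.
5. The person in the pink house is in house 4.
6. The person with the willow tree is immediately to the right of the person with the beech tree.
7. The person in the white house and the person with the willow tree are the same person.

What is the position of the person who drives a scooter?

2

From clue 5, the person in the pink house must be in house 4.
House 3 color: only white fits.
The person with the willow tree is in house 3 (clue 7).
House 2's tree must be beech (nothing else left).
That leaves fir as the tree for house 4.
Clue 1: the person in the green house is in house 1.
Clue 3 places the person who drives a van in house 1.
House 2's color must be purple (nothing else left).
House 1 tree: only maple fits.
That leaves coupe as the vehicle for house 3.
Clue 2: the person who drives a convertible is in house 4.
House 2 vehicle: only scooter fits.
So: house 1 = green/maple/van, house 2 = purple/beech/scooter, house 3 = white/willow/coupe, house 4 = pink/fir/convertible.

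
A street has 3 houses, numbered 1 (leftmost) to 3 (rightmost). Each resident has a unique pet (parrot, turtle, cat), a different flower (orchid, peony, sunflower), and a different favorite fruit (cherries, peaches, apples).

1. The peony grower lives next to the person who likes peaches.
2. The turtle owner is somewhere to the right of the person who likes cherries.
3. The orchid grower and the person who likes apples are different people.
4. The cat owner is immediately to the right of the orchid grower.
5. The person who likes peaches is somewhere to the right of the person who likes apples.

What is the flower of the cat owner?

House 1 pet: only parrot fits.
House 3's favorite fruit must be peaches (nothing else left).
From clue 1, the peony grower must be in house 2.
House 3's flower must be sunflower (nothing else left).
The person who likes apples is in house 2 (clue 3).
By clue 4, the cat owner is in house 2.
The only pet still possible for house 3 is turtle.
House 1's flower must be orchid (nothing else left).
House 1's favorite fruit must be cherries (nothing else left).
So: house 1 = parrot/orchid/cherries, house 2 = cat/peony/apples, house 3 = turtle/sunflower/peaches.

peony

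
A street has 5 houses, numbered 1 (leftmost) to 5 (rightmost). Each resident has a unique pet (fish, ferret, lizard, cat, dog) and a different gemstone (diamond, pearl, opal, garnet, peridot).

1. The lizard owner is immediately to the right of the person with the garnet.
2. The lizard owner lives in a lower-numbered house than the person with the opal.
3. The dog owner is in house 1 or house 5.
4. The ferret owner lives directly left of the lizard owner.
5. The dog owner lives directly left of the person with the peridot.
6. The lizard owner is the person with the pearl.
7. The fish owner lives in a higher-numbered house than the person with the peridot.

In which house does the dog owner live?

By clue 5, the dog owner is in house 1.
Clue 5 places the person with the peridot in house 2.
Clue 4 places the ferret owner in house 3.
Clue 4: the lizard owner is in house 4.
From clue 6, the person with the pearl must be in house 4.
House 2 pet: only cat fits.
House 5's pet must be fish (nothing else left).
By clue 1, the person with the garnet is in house 3.
The person with the opal is in house 5 (clue 2).
That leaves diamond as the gemstone for house 1.
So: house 1 = dog/diamond, house 2 = cat/peridot, house 3 = ferret/garnet, house 4 = lizard/pearl, house 5 = fish/opal.

1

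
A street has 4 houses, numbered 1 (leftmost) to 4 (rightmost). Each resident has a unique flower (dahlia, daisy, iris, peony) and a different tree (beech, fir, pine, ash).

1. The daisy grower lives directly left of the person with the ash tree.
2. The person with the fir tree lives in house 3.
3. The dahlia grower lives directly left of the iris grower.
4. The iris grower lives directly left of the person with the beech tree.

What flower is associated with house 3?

iris

Clue 2 places the person with the fir tree in house 3.
So house 4 gets peony for flower.
That leaves pine as the tree for house 1.
So house 2 gets ash for tree.
That leaves beech as the tree for house 4.
Clue 1: the daisy grower is in house 1.
Clue 4 places the iris grower in house 3.
House 2's flower must be dahlia (nothing else left).
So: house 1 = daisy/pine, house 2 = dahlia/ash, house 3 = iris/fir, house 4 = peony/beech.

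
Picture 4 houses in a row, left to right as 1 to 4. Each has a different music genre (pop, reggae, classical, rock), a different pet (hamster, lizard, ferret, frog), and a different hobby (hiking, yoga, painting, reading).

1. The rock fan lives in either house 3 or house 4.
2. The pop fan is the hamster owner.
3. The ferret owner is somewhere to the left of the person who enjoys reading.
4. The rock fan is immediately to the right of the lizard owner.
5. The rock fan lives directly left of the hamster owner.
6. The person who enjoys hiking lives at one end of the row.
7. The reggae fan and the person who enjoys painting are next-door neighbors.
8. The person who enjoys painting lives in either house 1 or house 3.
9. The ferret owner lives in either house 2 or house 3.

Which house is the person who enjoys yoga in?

2

By clue 5, the rock fan is in house 3.
From clue 5, the hamster owner must be in house 4.
House 1's pet must be frog (nothing else left).
The pop fan is in house 4 (clue 2).
From clue 4, the lizard owner must be in house 2.
House 1's music genre must be classical (nothing else left).
That leaves reggae as the music genre for house 2.
House 3 pet: only ferret fits.
So house 2 gets yoga for hobby.
By clue 3, the person who enjoys reading is in house 4.
So house 3 gets painting for hobby.
That leaves hiking as the hobby for house 1.
So: house 1 = classical/frog/hiking, house 2 = reggae/lizard/yoga, house 3 = rock/ferret/painting, house 4 = pop/hamster/reading.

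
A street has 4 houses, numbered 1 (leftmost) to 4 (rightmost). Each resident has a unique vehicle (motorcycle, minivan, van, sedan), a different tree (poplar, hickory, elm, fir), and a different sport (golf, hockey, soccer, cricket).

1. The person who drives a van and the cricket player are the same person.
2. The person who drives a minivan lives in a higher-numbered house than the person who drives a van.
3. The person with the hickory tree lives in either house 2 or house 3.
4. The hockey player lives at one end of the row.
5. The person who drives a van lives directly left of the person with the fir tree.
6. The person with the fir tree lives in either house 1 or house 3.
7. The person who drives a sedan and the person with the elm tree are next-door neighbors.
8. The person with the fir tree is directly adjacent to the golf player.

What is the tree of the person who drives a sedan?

The person with the fir tree is in house 3 (clue 6).
The person who drives a van is in house 2 (clue 5).
That leaves hickory as the tree for house 2.
Clue 1 places the cricket player in house 2.
By clue 7, the person who drives a sedan is in house 3.
Clue 7 places the person with the elm tree in house 4.
House 1 vehicle: only motorcycle fits.
The only vehicle still possible for house 4 is minivan.
House 1 tree: only poplar fits.
So house 3 gets soccer for sport.
That leaves hockey as the sport for house 1.
That leaves golf as the sport for house 4.
So: house 1 = motorcycle/poplar/hockey, house 2 = van/hickory/cricket, house 3 = sedan/fir/soccer, house 4 = minivan/elm/golf.

fir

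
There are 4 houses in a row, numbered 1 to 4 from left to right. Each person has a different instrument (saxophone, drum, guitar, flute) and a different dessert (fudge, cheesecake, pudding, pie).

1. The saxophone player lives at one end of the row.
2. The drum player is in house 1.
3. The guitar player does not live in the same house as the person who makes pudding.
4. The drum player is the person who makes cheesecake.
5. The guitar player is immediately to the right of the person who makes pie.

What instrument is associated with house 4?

saxophone

By clue 2, the drum player is in house 1.
By clue 4, the person who makes cheesecake is in house 1.
That leaves flute as the instrument for house 2.
So house 3 gets guitar for instrument.
The only instrument still possible for house 4 is saxophone.
The person who makes pie is in house 2 (clue 5).
The only dessert still possible for house 3 is fudge.
House 4's dessert must be pudding (nothing else left).
So: house 1 = drum/cheesecake, house 2 = flute/pie, house 3 = guitar/fudge, house 4 = saxophone/pudding.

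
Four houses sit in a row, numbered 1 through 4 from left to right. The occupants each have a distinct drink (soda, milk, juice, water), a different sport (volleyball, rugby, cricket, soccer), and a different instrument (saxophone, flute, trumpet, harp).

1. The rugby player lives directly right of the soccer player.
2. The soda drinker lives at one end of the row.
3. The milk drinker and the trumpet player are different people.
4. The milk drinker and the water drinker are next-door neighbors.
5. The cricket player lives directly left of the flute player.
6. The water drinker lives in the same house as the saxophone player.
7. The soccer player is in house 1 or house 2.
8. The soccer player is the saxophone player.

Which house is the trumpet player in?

3

So house 4 gets volleyball for sport.
The soda drinker is narrowed to house 1 or 4; consider each.
Placing it in house 1 leads to a contradiction, so it's in house 4.
The water drinker is narrowed to house 1 or 2; consider each.
Placing it in house 2 leads to a contradiction, so it's in house 1.
Clue 4: the milk drinker is in house 2.
Clue 6: the saxophone player is in house 1.
Clue 8 places the soccer player in house 1.
That leaves juice as the drink for house 3.
The rugby player is in house 2 (clue 1).
House 3 sport: only cricket fits.
House 2's instrument must be harp (nothing else left).
Clue 5: the flute player is in house 4.
House 3's instrument must be trumpet (nothing else left).
So: house 1 = water/soccer/saxophone, house 2 = milk/rugby/harp, house 3 = juice/cricket/trumpet, house 4 = soda/volleyball/flute.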